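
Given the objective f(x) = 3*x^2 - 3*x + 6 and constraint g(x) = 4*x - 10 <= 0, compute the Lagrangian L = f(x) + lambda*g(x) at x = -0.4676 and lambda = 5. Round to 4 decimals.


Step 1: Evaluate f(x).
f(-0.4676) = 3*(-0.4676)^2 - 3*(-0.4676) + 6 = 8.0587
Step 2: Evaluate g(x).
g(-0.4676) = 4*-0.4676 - 10 = -11.8704
Step 3: Compute Lagrangian.
L = 8.0587 + 5*-11.8704 = -51.2933


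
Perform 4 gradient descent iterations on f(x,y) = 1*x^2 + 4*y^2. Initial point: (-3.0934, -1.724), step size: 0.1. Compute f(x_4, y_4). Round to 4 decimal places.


Gradient descent on f(x,y) = 1*x^2 + 4*y^2.
Starting point: (-3.0934, -1.724), alpha = 0.1
Step 1: grad_x = 2*1*-3.0934 = -6.1868, grad_y = 2*4*-1.724 = -13.792
  x_1 = -3.0934 - 0.1*-6.1868 = -2.4747
  y_1 = -1.724 - 0.1*-13.792 = -0.3448
Step 2: grad_x = 2*1*-2.4747 = -4.9494, grad_y = 2*4*-0.3448 = -2.7584
  x_2 = -2.4747 - 0.1*-4.9494 = -1.9798
  y_2 = -0.3448 - 0.1*-2.7584 = -0.069
Step 3: grad_x = 2*1*-1.9798 = -3.9596, grad_y = 2*4*-0.069 = -0.5517
  x_3 = -1.9798 - 0.1*-3.9596 = -1.5838
  y_3 = -0.069 - 0.1*-0.5517 = -0.0138
Step 4: grad_x = 2*1*-1.5838 = -3.1676, grad_y = 2*4*-0.0138 = -0.1103
  x_4 = -1.5838 - 0.1*-3.1676 = -1.2671
  y_4 = -0.0138 - 0.1*-0.1103 = -0.0028
f(-1.2671, -0.0028) = 1*(-1.2671)^2 + 4*(-0.0028)^2 = 1.6055


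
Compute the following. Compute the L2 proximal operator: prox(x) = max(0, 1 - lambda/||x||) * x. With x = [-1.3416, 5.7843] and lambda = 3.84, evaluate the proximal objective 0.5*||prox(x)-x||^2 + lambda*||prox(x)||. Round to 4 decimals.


Step 1: Compute ||x||.
||x|| = 5.9378
Step 2: Compute scaling factor.
scale = max(0, 1 - 3.84/5.9378) = 0.3533
Step 3: prox(x) = [-0.474, 2.0436]
||prox(x)|| = 2.0978
Step 4: Proximal objective.
0.5*||prox-x||^2 = 7.3728
lambda*||prox|| = 8.0556
Total = 15.4285


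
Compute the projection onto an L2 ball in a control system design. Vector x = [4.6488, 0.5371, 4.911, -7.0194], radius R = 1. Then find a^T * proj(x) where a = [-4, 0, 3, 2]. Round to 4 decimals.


Step 1: Compute ||x|| (intermediates to 6 decimals).
||x|| = sqrt(4.6488^2 + 0.5371^2 + 4.911^2 + (-7.0194)^2) = 9.761645
Step 2: Project.
Since ||x|| > R, scale = R/||x|| = 1/9.761645 = 0.102442, proj(x) = scale * x
proj(x) = [0.476232, 0.055022, 0.503093, -0.719081]
Step 3: Dot product.
a^T * proj(x) = -4*0.476232 + 0*0.055022 + 3*0.503093 + 2*(-0.719081) = -1.8338


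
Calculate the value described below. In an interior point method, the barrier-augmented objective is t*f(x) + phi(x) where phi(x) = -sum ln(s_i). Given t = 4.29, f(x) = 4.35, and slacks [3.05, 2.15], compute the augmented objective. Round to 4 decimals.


Step 1: Compute log-barrier.
ln values: [1.1151, 0.7655]
phi = -(1.1151 + 0.7655) = -1.8806
Step 2: Compute augmented objective.
t*f(x) = 4.29*4.35 = 18.6615
Total = 18.6615 - 1.8806 = 16.7809


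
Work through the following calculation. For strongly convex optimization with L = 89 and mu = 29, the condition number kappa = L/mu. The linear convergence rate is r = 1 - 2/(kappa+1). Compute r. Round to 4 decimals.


Step 1: Compute the condition number.
kappa = L/mu = 89/29 = 3.069
Step 2: Compute the convergence rate.
r = 1 - 2/(kappa + 1) = 1 - 2*mu/(L + mu) = (L - mu)/(L + mu) = 60/118 = 0.5085


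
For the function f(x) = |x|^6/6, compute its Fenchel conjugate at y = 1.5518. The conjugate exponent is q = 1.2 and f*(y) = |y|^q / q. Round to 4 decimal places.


The conjugate exponent q satisfies 1/p + 1/q = 1.
p = 6, so q = 6/(6 - 1) = 1.2
|y|^q = 1.5518^1.2 = 1.6943
f*(1.5518) = 1.6943 / 1.2 = 1.412


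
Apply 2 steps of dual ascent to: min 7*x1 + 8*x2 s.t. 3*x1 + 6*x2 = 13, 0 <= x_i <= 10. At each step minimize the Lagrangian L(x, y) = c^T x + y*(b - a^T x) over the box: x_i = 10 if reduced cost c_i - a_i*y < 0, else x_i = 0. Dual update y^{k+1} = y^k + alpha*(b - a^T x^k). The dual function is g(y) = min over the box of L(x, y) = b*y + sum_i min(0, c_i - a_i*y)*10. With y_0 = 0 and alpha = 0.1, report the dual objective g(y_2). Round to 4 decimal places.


Dual ascent for LP: min 7*x1 + 8*x2, 3*x1 + 6*x2 = 13, 0 <= x_i <= 10
Step 1: y^k = 0.0, reduced costs: (7.0, 8.0)
  x^k = (0.0, 0.0), subgradient = b - a^T x = 13.0
  y^{k+1} = 0.0 + 0.1*13.0 = 1.3
Step 2: y^k = 1.3, reduced costs: (3.1, 0.2)
  x^k = (0.0, 0.0), subgradient = b - a^T x = 13.0
  y^{k+1} = 1.3 + 0.1*13.0 = 2.6
Dual objective at y_2 = 2.6: reduced costs (-0.8, -7.6), box minimizer x = (10.0, 10.0)
g(y_2) = b*y + (c1 - a1*y)*x1 + (c2 - a2*y)*x2 = 13*2.6 + (-0.8)*10.0 + (-7.6)*10.0 = 33.8 - 8.0 - 76.0 = -50.2


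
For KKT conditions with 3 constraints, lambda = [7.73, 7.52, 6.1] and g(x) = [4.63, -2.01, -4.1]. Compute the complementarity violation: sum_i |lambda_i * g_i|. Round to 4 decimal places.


KKT complementary slackness check:
lambda_1 * g_1 = 7.73 * 4.63 = 35.7899
lambda_2 * g_2 = 7.52 * -2.01 = -15.1152
lambda_3 * g_3 = 6.1 * -4.1 = -25.01
Total violation = 35.7899 + 15.1152 + 25.01 = 75.9151


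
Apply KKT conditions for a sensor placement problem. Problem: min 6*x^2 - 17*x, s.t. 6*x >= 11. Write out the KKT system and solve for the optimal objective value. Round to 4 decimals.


Step 1: Try lambda = 0 (constraint inactive).
x_unc = 17/(2*6) = 1.4167
Check: 6*1.4167 = 8.5002 < 11 -- violated!
Step 2: Constraint must be active: 6*x = 11
x* = 11/6 = 1.8333 (rounded; the exact value 11/6 is used below)
lambda = (2*6*(11/6) - 17)/6 = 0.8333
Step 3: Compute optimal value.
f(x*) = 6*(11/6)^2 - 17*(11/6) = -11.0


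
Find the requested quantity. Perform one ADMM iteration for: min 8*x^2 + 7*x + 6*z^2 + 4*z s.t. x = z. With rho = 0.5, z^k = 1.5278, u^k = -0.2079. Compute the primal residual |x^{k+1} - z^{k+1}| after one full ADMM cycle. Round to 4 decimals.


ADMM iteration with rho = 0.5, z^k = 1.5278, u^k = -0.2079
Step 1: x-update.
Minimize 8*x^2 + 7*x + (0.5/2)*(x - 1.5278 - 0.2079)^2
FOC: (2*8 + 0.5)*x = -7 + 0.5*(1.5278 + 0.2079)
x^{k+1} = -0.3716
Step 2: z-update.
Minimize 6*z^2 + 4*z + (0.5/2)*(-0.3716 - z - 0.2079)^2
FOC: (2*6 + 0.5)*z = -4 + 0.5*(-0.3716 - 0.2079)
z^{k+1} = -0.3432
Step 3: u-update.
u^{k+1} = -0.2079 - 0.3716 + 0.3432 = -0.2364
Step 4: Primal residual = |-0.3716 + 0.3432| = 0.0285


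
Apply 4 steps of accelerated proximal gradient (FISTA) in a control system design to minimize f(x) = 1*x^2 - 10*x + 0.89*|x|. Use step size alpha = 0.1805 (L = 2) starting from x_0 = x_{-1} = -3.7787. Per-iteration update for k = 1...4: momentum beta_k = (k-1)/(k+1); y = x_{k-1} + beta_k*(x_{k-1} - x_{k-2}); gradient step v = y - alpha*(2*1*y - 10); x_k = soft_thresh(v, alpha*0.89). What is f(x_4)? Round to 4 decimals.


FISTA on f(x) = 1*x^2 - 10*x + 0.89*|x|
L = 2, alpha = 0.1805
Iteration 1: beta = 0.0, y = -3.7787 + 0.0*(-3.7787 + 3.7787) = -3.7787
  grad(y) = -17.5574, v = y - alpha*grad = -0.6096
  prox(v) = soft_thresh(-0.6096, 0.1606) = -0.4489
Iteration 2: beta = 0.3333, y = -0.4489 + 0.3333*(-0.4489 + 3.7787) = 0.661
  grad(y) = -8.6781, v = y - alpha*grad = 2.2274
  prox(v) = soft_thresh(2.2274, 0.1606) = 2.0667
Iteration 3: beta = 0.5, y = 2.0667 + 0.5*(2.0667 + 0.4489) = 3.3245
  grad(y) = -3.3509, v = y - alpha*grad = 3.9294
  prox(v) = soft_thresh(3.9294, 0.1606) = 3.7687
Iteration 4: beta = 0.6, y = 3.7687 + 0.6*(3.7687 - 2.0667) = 4.79
  grad(y) = -0.4201, v = y - alpha*grad = 4.8658
  prox(v) = soft_thresh(4.8658, 0.1606) = 4.7051
f(x_4) = 1*4.7051^2 - 10*4.7051 + 0.89*|4.7051| = -20.7255


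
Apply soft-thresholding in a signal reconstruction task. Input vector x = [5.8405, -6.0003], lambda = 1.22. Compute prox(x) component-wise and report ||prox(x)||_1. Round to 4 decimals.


Soft-thresholding with lambda = 1.22:
prox(5.8405) = sign(5.8405)*max(|5.8405| - 1.22, 0) = 4.6205
prox(-6.0003) = sign(-6.0003)*max(|-6.0003| - 1.22, 0) = -4.7803
prox(x) = [4.6205, -4.7803]
||prox(x)||_1 = 4.6205 + 4.7803 = 9.4008


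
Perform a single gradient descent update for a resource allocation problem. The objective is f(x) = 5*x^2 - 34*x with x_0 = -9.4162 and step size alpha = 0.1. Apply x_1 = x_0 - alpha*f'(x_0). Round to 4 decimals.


We compute the gradient at x_0 and apply the update.
f'(x) = 10*x - 34
f'(-9.4162) = 10*-9.4162 - 34 = -128.162
x_1 = -9.4162 - 0.1*-128.162 = 3.4


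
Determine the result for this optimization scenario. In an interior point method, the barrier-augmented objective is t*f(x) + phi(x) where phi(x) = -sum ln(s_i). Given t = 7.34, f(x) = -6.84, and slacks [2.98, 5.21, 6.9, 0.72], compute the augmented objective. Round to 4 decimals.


Step 1: Compute log-barrier.
ln values: [1.0919, 1.6506, 1.9315, -0.3285]
phi = -(1.0919 + 1.6506 + 1.9315 - 0.3285) = -4.3455
Step 2: Compute augmented objective.
t*f(x) = 7.34*-6.84 = -50.2056
Total = -50.2056 - 4.3455 = -54.5511


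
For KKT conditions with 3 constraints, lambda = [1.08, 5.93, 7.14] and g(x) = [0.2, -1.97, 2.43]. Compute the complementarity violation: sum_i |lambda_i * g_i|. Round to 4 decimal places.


KKT complementary slackness check:
lambda_1 * g_1 = 1.08 * 0.2 = 0.216
lambda_2 * g_2 = 5.93 * -1.97 = -11.6821
lambda_3 * g_3 = 7.14 * 2.43 = 17.3502
Total violation = 0.216 + 11.6821 + 17.3502 = 29.2483


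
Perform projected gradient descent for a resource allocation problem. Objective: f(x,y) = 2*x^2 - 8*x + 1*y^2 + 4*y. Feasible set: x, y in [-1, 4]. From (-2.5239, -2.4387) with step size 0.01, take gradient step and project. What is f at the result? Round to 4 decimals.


Step 1: Compute gradient at (-2.5239, -2.4387).
grad_x = 2*2*-2.5239 - 8 = -18.0956
grad_y = 2*1*-2.4387 + 4 = -0.8774
Step 2: Gradient step.
x_raw = -2.5239 - 0.01*-18.0956 = -2.3429
y_raw = -2.4387 - 0.01*-0.8774 = -2.4299
Step 3: Project onto [-1, 4].
x_proj = clip(-2.3429) = -1.0
y_proj = clip(-2.4299) = -1.0
Step 4: Evaluate f.
f(-1.0, -1.0) = 7.0


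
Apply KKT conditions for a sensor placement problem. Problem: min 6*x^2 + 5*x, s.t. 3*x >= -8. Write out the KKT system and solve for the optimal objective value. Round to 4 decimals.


Step 1: Try lambda = 0 (constraint inactive).
Stationarity: 2*6*x + 5 = 0
x* = -5/(2*6) = -5/12 = -0.4167 (rounded; the exact value -5/12 is used below)
Check constraint: 3*-0.4167 = -1.2501 >= -8 -- satisfied.
Step 2: Compute optimal value.
f(x*) = 6*(-5/12)^2 + 5*(-5/12) = -1.0417


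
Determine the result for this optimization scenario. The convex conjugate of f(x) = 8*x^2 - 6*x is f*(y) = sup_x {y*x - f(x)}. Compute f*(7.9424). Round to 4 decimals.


f*(y) = sup_x {y*x - a*x^2 - b*x} = sup_x {(y-b)*x - a*x^2}
FOC: (y - b) - 2a*x = 0 => x* = (y - b)/(2a)
x* = (7.9424 + 6)/(2*8) = 0.8714
f*(7.9424) = (y-b)^2/(4a) = (7.9424 + 6)^2/(4*8)
= 194.3905/32 = 6.0747


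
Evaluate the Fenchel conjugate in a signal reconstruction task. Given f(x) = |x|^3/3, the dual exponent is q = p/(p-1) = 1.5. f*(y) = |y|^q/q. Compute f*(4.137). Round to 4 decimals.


The conjugate exponent q satisfies 1/p + 1/q = 1.
p = 3, so q = 3/(3 - 1) = 1.5
|y|^q = 4.137^1.5 = 8.4145
f*(4.137) = 8.4145 / 1.5 = 5.6097


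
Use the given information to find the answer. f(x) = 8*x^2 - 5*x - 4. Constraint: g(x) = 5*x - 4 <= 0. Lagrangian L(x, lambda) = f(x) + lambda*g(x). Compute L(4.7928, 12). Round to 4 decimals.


Step 1: Evaluate f(x).
f(4.7928) = 8*4.7928^2 - 5*4.7928 - 4 = 155.8035
Step 2: Evaluate g(x).
g(4.7928) = 5*4.7928 - 4 = 19.964
Step 3: Compute Lagrangian.
L = 155.8035 + 12*19.964 = 395.3715


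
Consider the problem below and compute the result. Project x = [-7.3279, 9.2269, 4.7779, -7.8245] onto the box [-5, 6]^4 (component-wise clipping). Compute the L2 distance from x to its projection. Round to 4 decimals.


Project each component onto [-5, 6].
clip(-7.3279) = -5.0, clip(9.2269) = 6.0, clip(4.7779) = 4.7779, clip(-7.8245) = -5.0
Projection = [-5.0, 6.0, 4.7779, -5.0]
Squared diffs: [5.4191, 10.4129, 0.0, 7.9778]
Distance = sqrt(23.8098) = 4.8795


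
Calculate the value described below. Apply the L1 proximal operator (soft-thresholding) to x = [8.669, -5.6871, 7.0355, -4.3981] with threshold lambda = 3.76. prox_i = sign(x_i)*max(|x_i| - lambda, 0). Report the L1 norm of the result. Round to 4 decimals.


Soft-thresholding with lambda = 3.76:
prox(8.669) = sign(8.669)*max(|8.669| - 3.76, 0) = 4.909
prox(-5.6871) = sign(-5.6871)*max(|-5.6871| - 3.76, 0) = -1.9271
prox(7.0355) = sign(7.0355)*max(|7.0355| - 3.76, 0) = 3.2755
prox(-4.3981) = sign(-4.3981)*max(|-4.3981| - 3.76, 0) = -0.6381
prox(x) = [4.909, -1.9271, 3.2755, -0.6381]
||prox(x)||_1 = 4.909 + 1.9271 + 3.2755 + 0.6381 = 10.7497


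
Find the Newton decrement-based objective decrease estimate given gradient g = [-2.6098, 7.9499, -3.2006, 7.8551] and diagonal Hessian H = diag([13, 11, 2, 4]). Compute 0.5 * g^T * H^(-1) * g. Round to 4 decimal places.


Step 1: H is diagonal, so H^(-1) * g = [-0.2008, 0.7227, -1.6003, 1.9638].
Step 2: g^T H^(-1) g = sum_i g_i^2 / H_ii
  = (-2.6098)^2/13 + (7.9499)^2/11 + (-3.2006)^2/2 + (7.8551)^2/4
  = 0.5239 + 5.7455 + 5.1219 + 15.4256 = 26.817
Step 3: Objective decrease = 0.5 * g^T H^(-1) g = 13.4085


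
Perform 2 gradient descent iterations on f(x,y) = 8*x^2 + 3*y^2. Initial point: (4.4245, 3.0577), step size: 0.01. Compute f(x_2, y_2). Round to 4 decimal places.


Gradient descent on f(x,y) = 8*x^2 + 3*y^2.
Starting point: (4.4245, 3.0577), alpha = 0.01
Step 1: grad_x = 2*8*4.4245 = 70.792, grad_y = 2*3*3.0577 = 18.3462
  x_1 = 4.4245 - 0.01*70.792 = 3.7166
  y_1 = 3.0577 - 0.01*18.3462 = 2.8742
Step 2: grad_x = 2*8*3.7166 = 59.4653, grad_y = 2*3*2.8742 = 17.2454
  x_2 = 3.7166 - 0.01*59.4653 = 3.1219
  y_2 = 2.8742 - 0.01*17.2454 = 2.7018
f(3.1219, 2.7018) = 8*3.1219^2 + 3*2.7018^2 = 99.8703


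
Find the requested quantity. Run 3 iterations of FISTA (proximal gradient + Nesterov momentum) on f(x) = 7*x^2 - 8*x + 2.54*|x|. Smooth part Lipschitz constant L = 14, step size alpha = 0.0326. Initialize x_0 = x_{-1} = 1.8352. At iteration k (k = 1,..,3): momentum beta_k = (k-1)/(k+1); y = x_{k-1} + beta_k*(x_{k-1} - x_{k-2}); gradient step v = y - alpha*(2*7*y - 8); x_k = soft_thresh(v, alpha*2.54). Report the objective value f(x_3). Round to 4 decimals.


FISTA on f(x) = 7*x^2 - 8*x + 2.54*|x|
L = 14, alpha = 0.0326
Iteration 1: beta = 0.0, y = 1.8352 + 0.0*(1.8352 - 1.8352) = 1.8352
  grad(y) = 17.6928, v = y - alpha*grad = 1.2584
  prox(v) = soft_thresh(1.2584, 0.0828) = 1.1756
Iteration 2: beta = 0.3333, y = 1.1756 + 0.3333*(1.1756 - 1.8352) = 0.9557
  grad(y) = 5.3805, v = y - alpha*grad = 0.7803
  prox(v) = soft_thresh(0.7803, 0.0828) = 0.6975
Iteration 3: beta = 0.5, y = 0.6975 + 0.5*(0.6975 - 1.1756) = 0.4585
  grad(y) = -1.5809, v = y - alpha*grad = 0.51
  prox(v) = soft_thresh(0.51, 0.0828) = 0.4272
f(x_3) = 7*0.4272^2 - 8*0.4272 + 2.54*|0.4272| = -1.055


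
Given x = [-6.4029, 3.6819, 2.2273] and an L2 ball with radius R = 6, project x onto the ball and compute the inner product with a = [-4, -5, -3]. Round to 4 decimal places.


Step 1: Compute ||x|| (intermediates to 6 decimals).
||x|| = sqrt((-6.4029)^2 + 3.6819^2 + 2.2273^2) = 7.714556
Step 2: Project.
Since ||x|| > R, scale = R/||x|| = 6/7.714556 = 0.777751, proj(x) = scale * x
proj(x) = [-4.979862, 2.863601, 1.732285]
Step 3: Dot product.
a^T * proj(x) = -4*(-4.979862) - 5*2.863601 - 3*1.732285 = 0.4046


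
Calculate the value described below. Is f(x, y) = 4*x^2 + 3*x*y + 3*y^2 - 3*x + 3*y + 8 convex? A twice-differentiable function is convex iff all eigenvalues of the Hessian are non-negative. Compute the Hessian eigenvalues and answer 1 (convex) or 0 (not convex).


The Hessian of f(x,y) = 4*x^2 + 3*x*y + 3*y^2 - 3*x + 3*y + 8 is:
H = [[8, 3], [3, 6]]
Trace = 8 + 6 = 14
Determinant = 8*6 - (3)^2 = 39
Discriminant = (14)^2 - 4*39 = 40.0
Eigenvalues: lambda_1 = 3.8377, lambda_2 = 10.1623
The function is convex.

1


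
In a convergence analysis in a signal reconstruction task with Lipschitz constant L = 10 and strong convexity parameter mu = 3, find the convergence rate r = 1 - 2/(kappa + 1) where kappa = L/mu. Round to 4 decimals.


Step 1: Compute the condition number.
kappa = L/mu = 10/3 = 3.3333
Step 2: Compute the convergence rate.
r = 1 - 2/(kappa + 1) = 1 - 2*mu/(L + mu) = (L - mu)/(L + mu) = 7/13 = 0.5385


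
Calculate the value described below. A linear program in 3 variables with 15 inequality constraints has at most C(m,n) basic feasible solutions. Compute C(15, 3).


Each vertex corresponds to some choice of n active constraints out of m, so the number of vertices is at most C(m, n) = m! / (n!(m-n)!).
m = 15, n = 3
Numerator: 15 * 14 * 13
Denominator: 3! = 6
C(15, 3) = 455


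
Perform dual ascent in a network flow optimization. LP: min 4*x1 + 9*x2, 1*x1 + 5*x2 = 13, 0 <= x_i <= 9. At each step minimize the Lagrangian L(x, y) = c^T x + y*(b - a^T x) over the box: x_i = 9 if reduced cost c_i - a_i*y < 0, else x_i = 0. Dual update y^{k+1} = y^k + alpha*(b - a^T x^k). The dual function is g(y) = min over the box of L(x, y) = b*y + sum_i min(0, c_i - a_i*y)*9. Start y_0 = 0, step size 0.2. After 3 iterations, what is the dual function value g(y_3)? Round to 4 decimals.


Dual ascent for LP: min 4*x1 + 9*x2, 1*x1 + 5*x2 = 13, 0 <= x_i <= 9
Step 1: y^k = 0.0, reduced costs: (4.0, 9.0)
  x^k = (0.0, 0.0), subgradient = b - a^T x = 13.0
  y^{k+1} = 0.0 + 0.2*13.0 = 2.6
Step 2: y^k = 2.6, reduced costs: (1.4, -4.0)
  x^k = (0.0, 9.0), subgradient = b - a^T x = -32.0
  y^{k+1} = 2.6 + 0.2*-32.0 = -3.8
Step 3: y^k = -3.8, reduced costs: (7.8, 28.0)
  x^k = (0.0, 0.0), subgradient = b - a^T x = 13.0
  y^{k+1} = -3.8 + 0.2*13.0 = -1.2
Dual objective at y_3 = -1.2: reduced costs (5.2, 15.0), box minimizer x = (0.0, 0.0)
g(y_3) = b*y + (c1 - a1*y)*x1 + (c2 - a2*y)*x2 = 13*(-1.2) + 5.2*0.0 + 15.0*0.0 = -15.6 + 0.0 + 0.0 = -15.6


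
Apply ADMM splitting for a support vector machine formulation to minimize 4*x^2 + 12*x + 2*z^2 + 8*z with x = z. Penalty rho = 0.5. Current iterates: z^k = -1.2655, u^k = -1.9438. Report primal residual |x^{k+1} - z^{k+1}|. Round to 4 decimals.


ADMM iteration with rho = 0.5, z^k = -1.2655, u^k = -1.9438
Step 1: x-update.
Minimize 4*x^2 + 12*x + (0.5/2)*(x + 1.2655 - 1.9438)^2
FOC: (2*4 + 0.5)*x = -12 + 0.5*(-1.2655 + 1.9438)
x^{k+1} = -1.3719
Step 2: z-update.
Minimize 2*z^2 + 8*z + (0.5/2)*(-1.3719 - z - 1.9438)^2
FOC: (2*2 + 0.5)*z = -8 + 0.5*(-1.3719 - 1.9438)
z^{k+1} = -2.1462
Step 3: u-update.
u^{k+1} = -1.9438 - 1.3719 + 2.1462 = -1.1695
Step 4: Primal residual = |-1.3719 + 2.1462| = 0.7743


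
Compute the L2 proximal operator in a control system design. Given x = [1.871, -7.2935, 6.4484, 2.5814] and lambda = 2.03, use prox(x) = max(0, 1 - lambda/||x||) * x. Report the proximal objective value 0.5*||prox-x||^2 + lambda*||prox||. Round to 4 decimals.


Step 1: Compute ||x||.
||x|| = 10.2441
Step 2: Compute scaling factor.
scale = max(0, 1 - 2.03/10.2441) = 0.8018
Step 3: prox(x) = [1.5002, -5.8482, 5.1706, 2.0699]
||prox(x)|| = 8.2141
Step 4: Proximal objective.
0.5*||prox-x||^2 = 2.0605
lambda*||prox|| = 16.6746
Total = 18.735


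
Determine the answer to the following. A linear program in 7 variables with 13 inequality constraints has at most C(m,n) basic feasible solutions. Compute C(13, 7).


Each vertex corresponds to some choice of n active constraints out of m, so the number of vertices is at most C(m, n) = m! / (n!(m-n)!).
m = 13, n = 7
Numerator: 13 * 12 * 11 * 10 * 9 * 8 * 7
Denominator: 7! = 5040
C(13, 7) = 1716


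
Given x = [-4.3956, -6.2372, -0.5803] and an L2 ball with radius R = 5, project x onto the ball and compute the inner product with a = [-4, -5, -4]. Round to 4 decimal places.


Step 1: Compute ||x|| (intermediates to 6 decimals).
||x|| = sqrt((-4.3956)^2 + (-6.2372)^2 + (-0.5803)^2) = 7.652497
Step 2: Project.
Since ||x|| > R, scale = R/||x|| = 5/7.652497 = 0.653382, proj(x) = scale * x
proj(x) = [-2.872006, -4.075274, -0.379158]
Step 3: Dot product.
a^T * proj(x) = -4*(-2.872006) - 5*(-4.075274) - 4*(-0.379158) = 33.381


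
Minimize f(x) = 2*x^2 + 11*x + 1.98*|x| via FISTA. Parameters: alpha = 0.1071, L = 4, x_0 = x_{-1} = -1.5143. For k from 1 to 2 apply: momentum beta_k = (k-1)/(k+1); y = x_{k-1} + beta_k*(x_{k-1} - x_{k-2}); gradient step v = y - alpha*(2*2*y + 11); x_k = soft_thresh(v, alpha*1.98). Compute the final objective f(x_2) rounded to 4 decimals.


FISTA on f(x) = 2*x^2 + 11*x + 1.98*|x|
L = 4, alpha = 0.1071
Iteration 1: beta = 0.0, y = -1.5143 + 0.0*(-1.5143 + 1.5143) = -1.5143
  grad(y) = 4.9428, v = y - alpha*grad = -2.0437
  prox(v) = soft_thresh(-2.0437, 0.2121) = -1.8316
Iteration 2: beta = 0.3333, y = -1.8316 + 0.3333*(-1.8316 + 1.5143) = -1.9374
  grad(y) = 3.2504, v = y - alpha*grad = -2.2855
  prox(v) = soft_thresh(-2.2855, 0.2121) = -2.0735
f(x_2) = 2*(-2.0735)^2 + 11*(-2.0735) + 1.98*|-2.0735| = -10.1041


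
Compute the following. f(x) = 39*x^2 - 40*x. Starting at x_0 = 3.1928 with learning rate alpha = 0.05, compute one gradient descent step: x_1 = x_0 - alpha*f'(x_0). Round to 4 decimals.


We compute the gradient at x_0 and apply the update.
f'(x) = 78*x - 40
f'(3.1928) = 78*3.1928 - 40 = 209.0384
x_1 = 3.1928 - 0.05*209.0384 = -7.2591


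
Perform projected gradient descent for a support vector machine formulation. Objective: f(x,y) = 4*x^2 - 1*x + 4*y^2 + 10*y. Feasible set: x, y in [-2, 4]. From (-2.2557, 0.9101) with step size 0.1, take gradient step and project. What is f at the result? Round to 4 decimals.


Step 1: Compute gradient at (-2.2557, 0.9101).
grad_x = 2*4*-2.2557 - 1 = -19.0456
grad_y = 2*4*0.9101 + 10 = 17.2808
Step 2: Gradient step.
x_raw = -2.2557 - 0.1*-19.0456 = -0.3511
y_raw = 0.9101 - 0.1*17.2808 = -0.818
Step 3: Project onto [-2, 4].
x_proj = clip(-0.3511) = -0.3511
y_proj = clip(-0.818) = -0.818
Step 4: Evaluate f.
f(-0.3511, -0.818) = -4.6591


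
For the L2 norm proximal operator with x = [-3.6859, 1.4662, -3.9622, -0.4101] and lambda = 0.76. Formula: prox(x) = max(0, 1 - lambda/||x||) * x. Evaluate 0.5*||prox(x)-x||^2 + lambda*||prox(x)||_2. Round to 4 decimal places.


Step 1: Compute ||x||.
||x|| = 5.6216
Step 2: Compute scaling factor.
scale = max(0, 1 - 0.76/5.6216) = 0.8648
Step 3: prox(x) = [-3.1876, 1.268, -3.4265, -0.3547]
||prox(x)|| = 4.8616
Step 4: Proximal objective.
0.5*||prox-x||^2 = 0.2888
lambda*||prox|| = 3.6948
Total = 3.9836


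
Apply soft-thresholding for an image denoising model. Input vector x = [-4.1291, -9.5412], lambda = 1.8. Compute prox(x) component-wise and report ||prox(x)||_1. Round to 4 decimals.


Soft-thresholding with lambda = 1.8:
prox(-4.1291) = sign(-4.1291)*max(|-4.1291| - 1.8, 0) = -2.3291
prox(-9.5412) = sign(-9.5412)*max(|-9.5412| - 1.8, 0) = -7.7412
prox(x) = [-2.3291, -7.7412]
||prox(x)||_1 = 2.3291 + 7.7412 = 10.0703


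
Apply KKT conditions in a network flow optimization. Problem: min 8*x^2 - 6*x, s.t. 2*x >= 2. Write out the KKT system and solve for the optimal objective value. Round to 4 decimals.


Step 1: Try lambda = 0 (constraint inactive).
x_unc = 6/(2*8) = 0.375
Check: 2*0.375 = 0.75 < 2 -- violated!
Step 2: Constraint must be active: 2*x = 2
x* = 2/2 = 1.0
lambda = (2*8*1.0 - 6)/2 = 5.0
Step 3: Compute optimal value.
f(x*) = 8*1.0^2 - 6*1.0 = 2.0


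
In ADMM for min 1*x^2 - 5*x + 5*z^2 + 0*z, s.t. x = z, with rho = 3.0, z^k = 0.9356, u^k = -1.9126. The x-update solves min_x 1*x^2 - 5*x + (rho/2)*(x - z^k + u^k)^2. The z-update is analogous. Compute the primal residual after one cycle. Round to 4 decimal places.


ADMM iteration with rho = 3.0, z^k = 0.9356, u^k = -1.9126
Step 1: x-update.
Minimize 1*x^2 - 5*x + (3.0/2)*(x - 0.9356 - 1.9126)^2
FOC: (2*1 + 3.0)*x = 5 + 3.0*(0.9356 + 1.9126)
x^{k+1} = 2.7089
Step 2: z-update.
Minimize 5*z^2 + 0*z + (3.0/2)*(2.7089 - z - 1.9126)^2
FOC: (2*5 + 3.0)*z = 0 + 3.0*(2.7089 - 1.9126)
z^{k+1} = 0.1838
Step 3: u-update.
u^{k+1} = -1.9126 + 2.7089 - 0.1838 = 0.6126
Step 4: Primal residual = |2.7089 - 0.1838| = 2.5252


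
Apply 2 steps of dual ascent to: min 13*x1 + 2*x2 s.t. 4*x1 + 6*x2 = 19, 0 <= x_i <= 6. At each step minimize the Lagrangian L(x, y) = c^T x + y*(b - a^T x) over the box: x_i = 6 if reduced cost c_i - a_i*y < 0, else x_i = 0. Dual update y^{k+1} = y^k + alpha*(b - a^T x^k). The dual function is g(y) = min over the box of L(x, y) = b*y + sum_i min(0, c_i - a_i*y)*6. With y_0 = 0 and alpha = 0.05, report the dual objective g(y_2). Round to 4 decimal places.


Dual ascent for LP: min 13*x1 + 2*x2, 4*x1 + 6*x2 = 19, 0 <= x_i <= 6
Step 1: y^k = 0.0, reduced costs: (13.0, 2.0)
  x^k = (0.0, 0.0), subgradient = b - a^T x = 19.0
  y^{k+1} = 0.0 + 0.05*19.0 = 0.95
Step 2: y^k = 0.95, reduced costs: (9.2, -3.7)
  x^k = (0.0, 6.0), subgradient = b - a^T x = -17.0
  y^{k+1} = 0.95 + 0.05*-17.0 = 0.1
Dual objective at y_2 = 0.1: reduced costs (12.6, 1.4), box minimizer x = (0.0, 0.0)
g(y_2) = b*y + (c1 - a1*y)*x1 + (c2 - a2*y)*x2 = 19*0.1 + 12.6*0.0 + 1.4*0.0 = 1.9 + 0.0 + 0.0 = 1.9


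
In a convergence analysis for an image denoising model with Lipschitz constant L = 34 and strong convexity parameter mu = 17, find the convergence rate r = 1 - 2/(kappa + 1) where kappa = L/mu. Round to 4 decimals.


Step 1: Compute the condition number.
kappa = L/mu = 34/17 = 2.0
Step 2: Compute the convergence rate.
r = 1 - 2/(kappa + 1) = 1 - 2*mu/(L + mu) = (L - mu)/(L + mu) = 17/51 = 0.3333


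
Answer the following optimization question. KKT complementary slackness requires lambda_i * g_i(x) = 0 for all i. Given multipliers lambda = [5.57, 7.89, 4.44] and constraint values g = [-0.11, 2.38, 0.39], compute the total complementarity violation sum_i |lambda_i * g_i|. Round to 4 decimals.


KKT complementary slackness check:
lambda_1 * g_1 = 5.57 * -0.11 = -0.6127
lambda_2 * g_2 = 7.89 * 2.38 = 18.7782
lambda_3 * g_3 = 4.44 * 0.39 = 1.7316
Total violation = 0.6127 + 18.7782 + 1.7316 = 21.1225


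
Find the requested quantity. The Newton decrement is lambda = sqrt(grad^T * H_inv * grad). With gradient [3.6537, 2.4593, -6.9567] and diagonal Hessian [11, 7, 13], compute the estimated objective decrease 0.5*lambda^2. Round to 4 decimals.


Step 1: H is diagonal, so H^(-1) * g = [0.3322, 0.3513, -0.5351].
Step 2: g^T H^(-1) g = sum_i g_i^2 / H_ii
  = (3.6537)^2/11 + (2.4593)^2/7 + (-6.9567)^2/13
  = 1.2136 + 0.864 + 3.7227 = 5.8004
Step 3: Objective decrease = 0.5 * g^T H^(-1) g = 2.9002


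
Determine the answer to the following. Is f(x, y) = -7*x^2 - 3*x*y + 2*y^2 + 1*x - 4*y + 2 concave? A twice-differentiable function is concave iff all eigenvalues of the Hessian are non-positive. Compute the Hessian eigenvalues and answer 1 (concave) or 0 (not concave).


The Hessian of f(x,y) = -7*x^2 - 3*x*y + 2*y^2 + 1*x - 4*y + 2 is:
H = [[-14, -3], [-3, 4]]
Trace = -14 + 4 = -10
Determinant = -14*4 - (-3)^2 = -65
Discriminant = (-10)^2 - 4*-65 = 360.0
Eigenvalues: lambda_1 = -14.4868, lambda_2 = 4.4868
The function is not concave.

0


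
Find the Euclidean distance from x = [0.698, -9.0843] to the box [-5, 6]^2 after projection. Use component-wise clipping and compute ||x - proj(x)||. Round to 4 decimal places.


Project each component onto [-5, 6].
clip(0.698) = 0.698, clip(-9.0843) = -5.0
Projection = [0.698, -5.0]
Squared diffs: [0.0, 16.6815]
Distance = sqrt(16.6815) = 4.0843


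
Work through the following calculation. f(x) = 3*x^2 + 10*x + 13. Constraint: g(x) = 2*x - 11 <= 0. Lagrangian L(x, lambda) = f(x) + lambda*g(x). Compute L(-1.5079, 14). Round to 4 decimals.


Step 1: Evaluate f(x).
f(-1.5079) = 3*(-1.5079)^2 + 10*(-1.5079) + 13 = 4.7423
Step 2: Evaluate g(x).
g(-1.5079) = 2*-1.5079 - 11 = -14.0158
Step 3: Compute Lagrangian.
L = 4.7423 + 14*-14.0158 = -191.4789


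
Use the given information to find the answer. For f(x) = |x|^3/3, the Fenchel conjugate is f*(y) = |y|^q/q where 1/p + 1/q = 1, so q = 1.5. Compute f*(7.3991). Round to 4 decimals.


The conjugate exponent q satisfies 1/p + 1/q = 1.
p = 3, so q = 3/(3 - 1) = 1.5
|y|^q = 7.3991^1.5 = 20.1265
f*(7.3991) = 20.1265 / 1.5 = 13.4177


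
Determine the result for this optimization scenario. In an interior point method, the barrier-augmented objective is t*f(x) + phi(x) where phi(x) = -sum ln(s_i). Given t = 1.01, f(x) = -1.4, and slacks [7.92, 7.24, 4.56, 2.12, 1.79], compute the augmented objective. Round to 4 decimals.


Step 1: Compute log-barrier.
ln values: [2.0694, 1.9796, 1.5173, 0.7514, 0.5822]
phi = -(2.0694 + 1.9796 + 1.5173 + 0.7514 + 0.5822) = -6.9
Step 2: Compute augmented objective.
t*f(x) = 1.01*-1.4 = -1.414
Total = -1.414 - 6.9 = -8.314


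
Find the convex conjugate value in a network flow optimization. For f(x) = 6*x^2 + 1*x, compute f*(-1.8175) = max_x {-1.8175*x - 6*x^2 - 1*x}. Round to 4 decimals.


f*(y) = sup_x {y*x - a*x^2 - b*x} = sup_x {(y-b)*x - a*x^2}
FOC: (y - b) - 2a*x = 0 => x* = (y - b)/(2a)
x* = (-1.8175 - 1)/(2*6) = -0.2348
f*(-1.8175) = (y-b)^2/(4a) = (-1.8175 - 1)^2/(4*6)
= 7.9383/24 = 0.3308


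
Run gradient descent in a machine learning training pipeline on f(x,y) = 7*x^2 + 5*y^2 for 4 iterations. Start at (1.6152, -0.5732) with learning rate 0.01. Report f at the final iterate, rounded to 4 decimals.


Gradient descent on f(x,y) = 7*x^2 + 5*y^2.
Starting point: (1.6152, -0.5732), alpha = 0.01
Step 1: grad_x = 2*7*1.6152 = 22.6128, grad_y = 2*5*-0.5732 = -5.732
  x_1 = 1.6152 - 0.01*22.6128 = 1.3891
  y_1 = -0.5732 - 0.01*-5.732 = -0.5159
Step 2: grad_x = 2*7*1.3891 = 19.447, grad_y = 2*5*-0.5159 = -5.1588
  x_2 = 1.3891 - 0.01*19.447 = 1.1946
  y_2 = -0.5159 - 0.01*-5.1588 = -0.4643
Step 3: grad_x = 2*7*1.1946 = 16.7244, grad_y = 2*5*-0.4643 = -4.6429
  x_3 = 1.1946 - 0.01*16.7244 = 1.0274
  y_3 = -0.4643 - 0.01*-4.6429 = -0.4179
Step 4: grad_x = 2*7*1.0274 = 14.383, grad_y = 2*5*-0.4179 = -4.1786
  x_4 = 1.0274 - 0.01*14.383 = 0.8835
  y_4 = -0.4179 - 0.01*-4.1786 = -0.3761
f(0.8835, -0.3761) = 7*0.8835^2 + 5*(-0.3761)^2 = 6.1715


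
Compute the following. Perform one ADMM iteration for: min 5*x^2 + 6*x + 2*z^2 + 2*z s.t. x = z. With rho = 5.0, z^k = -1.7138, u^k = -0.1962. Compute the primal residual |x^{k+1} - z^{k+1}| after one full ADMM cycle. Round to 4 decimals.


ADMM iteration with rho = 5.0, z^k = -1.7138, u^k = -0.1962
Step 1: x-update.
Minimize 5*x^2 + 6*x + (5.0/2)*(x + 1.7138 - 0.1962)^2
FOC: (2*5 + 5.0)*x = -6 + 5.0*(-1.7138 + 0.1962)
x^{k+1} = -0.9059
Step 2: z-update.
Minimize 2*z^2 + 2*z + (5.0/2)*(-0.9059 - z - 0.1962)^2
FOC: (2*2 + 5.0)*z = -2 + 5.0*(-0.9059 - 0.1962)
z^{k+1} = -0.8345
Step 3: u-update.
u^{k+1} = -0.1962 - 0.9059 + 0.8345 = -0.2676
Step 4: Primal residual = |-0.9059 + 0.8345| = 0.0714


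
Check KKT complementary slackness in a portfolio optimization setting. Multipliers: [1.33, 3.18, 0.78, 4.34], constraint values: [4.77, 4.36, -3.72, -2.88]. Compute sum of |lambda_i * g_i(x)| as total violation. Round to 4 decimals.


KKT complementary slackness check:
lambda_1 * g_1 = 1.33 * 4.77 = 6.3441
lambda_2 * g_2 = 3.18 * 4.36 = 13.8648
lambda_3 * g_3 = 0.78 * -3.72 = -2.9016
lambda_4 * g_4 = 4.34 * -2.88 = -12.4992
Total violation = 6.3441 + 13.8648 + 2.9016 + 12.4992 = 35.6097


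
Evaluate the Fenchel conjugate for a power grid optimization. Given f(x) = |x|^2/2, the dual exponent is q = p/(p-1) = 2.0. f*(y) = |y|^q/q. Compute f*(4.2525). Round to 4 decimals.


The conjugate exponent q satisfies 1/p + 1/q = 1.
p = 2, so q = 2/(2 - 1) = 2.0
|y|^q = 4.2525^2.0 = 18.0838
f*(4.2525) = 18.0838 / 2.0 = 9.0419


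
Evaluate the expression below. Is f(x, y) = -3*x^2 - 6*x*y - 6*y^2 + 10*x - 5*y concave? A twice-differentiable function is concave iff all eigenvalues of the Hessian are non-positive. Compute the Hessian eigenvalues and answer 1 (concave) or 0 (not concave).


The Hessian of f(x,y) = -3*x^2 - 6*x*y - 6*y^2 + 10*x - 5*y is:
H = [[-6, -6], [-6, -12]]
Trace = -6 - 12 = -18
Determinant = -6*-12 - (-6)^2 = 36
Discriminant = (-18)^2 - 4*36 = 180.0
Eigenvalues: lambda_1 = -15.7082, lambda_2 = -2.2918
The function is concave.

1


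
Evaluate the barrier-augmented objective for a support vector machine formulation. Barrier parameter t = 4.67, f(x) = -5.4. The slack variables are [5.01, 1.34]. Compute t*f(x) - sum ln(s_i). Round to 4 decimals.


Step 1: Compute log-barrier.
ln values: [1.6114, 0.2927]
phi = -(1.6114 + 0.2927) = -1.9041
Step 2: Compute augmented objective.
t*f(x) = 4.67*-5.4 = -25.218
Total = -25.218 - 1.9041 = -27.1221


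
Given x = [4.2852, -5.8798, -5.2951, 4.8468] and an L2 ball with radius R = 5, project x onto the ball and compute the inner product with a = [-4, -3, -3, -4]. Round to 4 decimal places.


Step 1: Compute ||x|| (intermediates to 6 decimals).
||x|| = sqrt(4.2852^2 + (-5.8798)^2 + (-5.2951)^2 + 4.8468^2) = 10.22079
Step 2: Project.
Since ||x|| > R, scale = R/||x|| = 5/10.22079 = 0.489199, proj(x) = scale * x
proj(x) = [2.096316, -2.876392, -2.590358, 2.37105]
Step 3: Dot product.
a^T * proj(x) = -4*2.096316 - 3*(-2.876392) - 3*(-2.590358) - 4*2.37105 = -1.4692


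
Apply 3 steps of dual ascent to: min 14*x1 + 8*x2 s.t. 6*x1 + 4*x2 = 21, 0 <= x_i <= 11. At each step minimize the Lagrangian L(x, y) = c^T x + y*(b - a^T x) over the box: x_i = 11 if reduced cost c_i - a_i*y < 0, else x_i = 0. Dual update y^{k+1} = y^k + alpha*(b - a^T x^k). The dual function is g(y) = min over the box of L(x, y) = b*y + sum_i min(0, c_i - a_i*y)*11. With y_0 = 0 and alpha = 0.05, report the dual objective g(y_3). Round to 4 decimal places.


Dual ascent for LP: min 14*x1 + 8*x2, 6*x1 + 4*x2 = 21, 0 <= x_i <= 11
Step 1: y^k = 0.0, reduced costs: (14.0, 8.0)
  x^k = (0.0, 0.0), subgradient = b - a^T x = 21.0
  y^{k+1} = 0.0 + 0.05*21.0 = 1.05
Step 2: y^k = 1.05, reduced costs: (7.7, 3.8)
  x^k = (0.0, 0.0), subgradient = b - a^T x = 21.0
  y^{k+1} = 1.05 + 0.05*21.0 = 2.1
Step 3: y^k = 2.1, reduced costs: (1.4, -0.4)
  x^k = (0.0, 11.0), subgradient = b - a^T x = -23.0
  y^{k+1} = 2.1 + 0.05*-23.0 = 0.95
Dual objective at y_3 = 0.95: reduced costs (8.3, 4.2), box minimizer x = (0.0, 0.0)
g(y_3) = b*y + (c1 - a1*y)*x1 + (c2 - a2*y)*x2 = 21*0.95 + 8.3*0.0 + 4.2*0.0 = 19.95 + 0.0 + 0.0 = 19.95


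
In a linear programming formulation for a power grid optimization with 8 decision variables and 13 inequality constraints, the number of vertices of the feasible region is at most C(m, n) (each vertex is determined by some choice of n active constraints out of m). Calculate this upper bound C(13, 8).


Each vertex corresponds to some choice of n active constraints out of m, so the number of vertices is at most C(m, n) = m! / (n!(m-n)!).
m = 13, n = 8
Numerator: 13 * 12 * 11 * 10 * 9 * 8 * 7 * 6
Denominator: 8! = 40320
C(13, 8) = 1287


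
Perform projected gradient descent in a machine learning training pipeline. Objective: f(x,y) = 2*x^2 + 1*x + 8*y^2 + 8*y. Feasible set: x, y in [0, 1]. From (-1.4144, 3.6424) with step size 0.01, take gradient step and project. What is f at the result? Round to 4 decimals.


Step 1: Compute gradient at (-1.4144, 3.6424).
grad_x = 2*2*-1.4144 + 1 = -4.6576
grad_y = 2*8*3.6424 + 8 = 66.2784
Step 2: Gradient step.
x_raw = -1.4144 - 0.01*-4.6576 = -1.3678
y_raw = 3.6424 - 0.01*66.2784 = 2.9796
Step 3: Project onto [0, 1].
x_proj = clip(-1.3678) = 0.0
y_proj = clip(2.9796) = 1.0
Step 4: Evaluate f.
f(0.0, 1.0) = 16.0


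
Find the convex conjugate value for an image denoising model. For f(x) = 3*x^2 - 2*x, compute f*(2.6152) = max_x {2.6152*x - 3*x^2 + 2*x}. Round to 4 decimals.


f*(y) = sup_x {y*x - a*x^2 - b*x} = sup_x {(y-b)*x - a*x^2}
FOC: (y - b) - 2a*x = 0 => x* = (y - b)/(2a)
x* = (2.6152 + 2)/(2*3) = 0.7692
f*(2.6152) = (y-b)^2/(4a) = (2.6152 + 2)^2/(4*3)
= 21.3001/12 = 1.775


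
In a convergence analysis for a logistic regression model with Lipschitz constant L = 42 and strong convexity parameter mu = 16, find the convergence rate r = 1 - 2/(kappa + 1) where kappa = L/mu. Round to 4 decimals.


Step 1: Compute the condition number.
kappa = L/mu = 42/16 = 2.625
Step 2: Compute the convergence rate.
r = 1 - 2/(kappa + 1) = 1 - 2*mu/(L + mu) = (L - mu)/(L + mu) = 26/58 = 0.4483


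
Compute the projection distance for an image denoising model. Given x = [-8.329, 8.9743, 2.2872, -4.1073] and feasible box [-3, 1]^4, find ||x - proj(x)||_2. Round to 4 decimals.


Project each component onto [-3, 1].
clip(-8.329) = -3.0, clip(8.9743) = 1.0, clip(2.2872) = 1.0, clip(-4.1073) = -3.0
Projection = [-3.0, 1.0, 1.0, -3.0]
Squared diffs: [28.3982, 63.5895, 1.6569, 1.2261]
Distance = sqrt(94.8707) = 9.7402


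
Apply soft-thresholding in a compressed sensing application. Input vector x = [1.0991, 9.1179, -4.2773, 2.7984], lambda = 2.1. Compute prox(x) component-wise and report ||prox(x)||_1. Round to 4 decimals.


Soft-thresholding with lambda = 2.1:
prox(1.0991) = sign(1.0991)*max(|1.0991| - 2.1, 0) = 0.0
prox(9.1179) = sign(9.1179)*max(|9.1179| - 2.1, 0) = 7.0179
prox(-4.2773) = sign(-4.2773)*max(|-4.2773| - 2.1, 0) = -2.1773
prox(2.7984) = sign(2.7984)*max(|2.7984| - 2.1, 0) = 0.6984
prox(x) = [0.0, 7.0179, -2.1773, 0.6984]
||prox(x)||_1 = 0.0 + 7.0179 + 2.1773 + 0.6984 = 9.8936


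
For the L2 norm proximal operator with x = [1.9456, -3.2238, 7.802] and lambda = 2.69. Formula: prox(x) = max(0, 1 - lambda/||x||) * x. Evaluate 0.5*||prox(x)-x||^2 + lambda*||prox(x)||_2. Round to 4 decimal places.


Step 1: Compute ||x||.
||x|| = 8.6631
Step 2: Compute scaling factor.
scale = max(0, 1 - 2.69/8.6631) = 0.6895
Step 3: prox(x) = [1.3415, -2.2228, 5.3794]
||prox(x)|| = 5.9731
Step 4: Proximal objective.
0.5*||prox-x||^2 = 3.6181
lambda*||prox|| = 16.0676
Total = 19.6857


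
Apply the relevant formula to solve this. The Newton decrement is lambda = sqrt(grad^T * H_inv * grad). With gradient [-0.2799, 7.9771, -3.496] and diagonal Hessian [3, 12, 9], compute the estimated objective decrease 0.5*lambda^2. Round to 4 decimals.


Step 1: H is diagonal, so H^(-1) * g = [-0.0933, 0.6648, -0.3884].
Step 2: g^T H^(-1) g = sum_i g_i^2 / H_ii
  = (-0.2799)^2/3 + (7.9771)^2/12 + (-3.496)^2/9
  = 0.0261 + 5.3028 + 1.358 = 6.687
Step 3: Objective decrease = 0.5 * g^T H^(-1) g = 3.3435


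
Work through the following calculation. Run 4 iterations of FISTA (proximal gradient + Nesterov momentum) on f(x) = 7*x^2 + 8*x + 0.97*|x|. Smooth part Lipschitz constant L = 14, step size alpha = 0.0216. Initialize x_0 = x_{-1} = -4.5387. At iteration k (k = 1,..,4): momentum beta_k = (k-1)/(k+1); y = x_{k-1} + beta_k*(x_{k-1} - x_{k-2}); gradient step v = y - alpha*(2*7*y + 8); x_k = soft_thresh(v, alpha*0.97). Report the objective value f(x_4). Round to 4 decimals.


FISTA on f(x) = 7*x^2 + 8*x + 0.97*|x|
L = 14, alpha = 0.0216
Iteration 1: beta = 0.0, y = -4.5387 + 0.0*(-4.5387 + 4.5387) = -4.5387
  grad(y) = -55.5418, v = y - alpha*grad = -3.339
  prox(v) = soft_thresh(-3.339, 0.021) = -3.318
Iteration 2: beta = 0.3333, y = -3.318 + 0.3333*(-3.318 + 4.5387) = -2.9112
  grad(y) = -32.7562, v = y - alpha*grad = -2.2036
  prox(v) = soft_thresh(-2.2036, 0.021) = -2.1827
Iteration 3: beta = 0.5, y = -2.1827 + 0.5*(-2.1827 + 3.318) = -1.615
  grad(y) = -14.6098, v = y - alpha*grad = -1.2994
  prox(v) = soft_thresh(-1.2994, 0.021) = -1.2785
Iteration 4: beta = 0.6, y = -1.2785 + 0.6*(-1.2785 + 2.1827) = -0.7359
  grad(y) = -2.3031, v = y - alpha*grad = -0.6862
  prox(v) = soft_thresh(-0.6862, 0.021) = -0.6652
f(x_4) = 7*(-0.6652)^2 + 8*(-0.6652) + 0.97*|-0.6652| = -1.5788


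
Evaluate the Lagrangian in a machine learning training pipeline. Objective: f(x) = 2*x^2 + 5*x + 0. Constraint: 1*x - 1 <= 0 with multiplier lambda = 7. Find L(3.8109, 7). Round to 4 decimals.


Step 1: Evaluate f(x).
f(3.8109) = 2*3.8109^2 + 5*3.8109 + 0 = 48.1004
Step 2: Evaluate g(x).
g(3.8109) = 1*3.8109 - 1 = 2.8109
Step 3: Compute Lagrangian.
L = 48.1004 + 7*2.8109 = 67.7767


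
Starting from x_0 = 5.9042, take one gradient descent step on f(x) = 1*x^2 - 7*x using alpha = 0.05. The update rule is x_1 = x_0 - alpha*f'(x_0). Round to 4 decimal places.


We compute the gradient at x_0 and apply the update.
f'(x) = 2*x - 7
f'(5.9042) = 2*5.9042 - 7 = 4.8084
x_1 = 5.9042 - 0.05*4.8084 = 5.6638


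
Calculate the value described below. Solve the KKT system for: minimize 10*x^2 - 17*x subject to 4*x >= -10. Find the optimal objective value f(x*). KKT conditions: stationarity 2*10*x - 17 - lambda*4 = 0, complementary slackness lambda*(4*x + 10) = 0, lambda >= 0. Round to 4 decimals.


Step 1: Try lambda = 0 (constraint inactive).
Stationarity: 2*10*x - 17 = 0
x* = 17/(2*10) = 0.85
Check constraint: 4*0.85 = 3.4 >= -10 -- satisfied.
Step 2: Compute optimal value.
f(x*) = 10*0.85^2 - 17*0.85 = -7.225
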